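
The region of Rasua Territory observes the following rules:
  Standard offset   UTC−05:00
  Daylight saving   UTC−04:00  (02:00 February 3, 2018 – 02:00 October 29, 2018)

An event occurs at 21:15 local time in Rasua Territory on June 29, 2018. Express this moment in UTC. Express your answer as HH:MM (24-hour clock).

June 29, 2018 falls between 3 February and 29 October, so daylight saving is in effect and Rasua Territory is at UTC−04:00.
21:15 local + 4h = 01:15 UTC (rolling into the next day, 30 June 2018).

01:15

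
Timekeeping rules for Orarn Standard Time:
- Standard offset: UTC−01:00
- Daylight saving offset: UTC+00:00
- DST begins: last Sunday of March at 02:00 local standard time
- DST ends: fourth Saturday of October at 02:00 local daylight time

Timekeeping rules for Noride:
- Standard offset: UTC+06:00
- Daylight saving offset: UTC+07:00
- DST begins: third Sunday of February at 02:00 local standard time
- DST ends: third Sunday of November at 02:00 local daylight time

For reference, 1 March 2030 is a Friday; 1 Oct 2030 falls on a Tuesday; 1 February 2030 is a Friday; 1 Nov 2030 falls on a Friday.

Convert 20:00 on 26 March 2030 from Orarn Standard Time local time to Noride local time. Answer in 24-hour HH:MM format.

04:00

1 March 2030 is a Friday, so Sundays fall on 3, 10, 17, 24, 31; the last is March 31.
1 October 2030 is a Tuesday, so the first Saturday is October 5 and the fourth is October 26.
26 March 2030 is outside the daylight-saving period (31 March – 26 October), so Orarn Standard Time is on standard time, UTC−01:00.
20:00 Orarn Standard Time + 1h = 21:00 UTC.
1 February 2030 is a Friday, so the first Sunday is February 3 and the third is February 17.
1 November 2030 is a Friday, so the first Sunday is November 3 and the third is November 17.
At the standard offset (UTC+06:00), 21:00 UTC + 6h = 03:00 Noride standard time (rolling into the next day, 27 March 2030).
Daylight saving runs 17 February – 17 November; the standard-time date in Noride, 27 March 2030, is inside that window, so Noride is at UTC+07:00.
21:00 UTC + 7h = 04:00 Noride (rolling into the next day, 27 March 2030).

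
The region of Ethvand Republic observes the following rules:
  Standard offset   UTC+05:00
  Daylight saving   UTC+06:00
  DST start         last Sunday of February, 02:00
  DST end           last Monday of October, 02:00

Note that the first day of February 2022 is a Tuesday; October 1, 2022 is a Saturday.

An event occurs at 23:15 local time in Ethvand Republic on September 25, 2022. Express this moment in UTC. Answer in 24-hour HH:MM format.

17:15

1 February 2022 is a Tuesday, so Sundays fall on 6, 13, 20, 27; the last is February 27.
1 October 2022 is a Saturday, so Mondays fall on 3, 10, 17, 24, 31; the last is October 31.
September 25, 2022 falls between 27 February and 31 October, so daylight saving is in effect and Ethvand Republic is at UTC+06:00.
23:15 local − 6h = 17:15 UTC.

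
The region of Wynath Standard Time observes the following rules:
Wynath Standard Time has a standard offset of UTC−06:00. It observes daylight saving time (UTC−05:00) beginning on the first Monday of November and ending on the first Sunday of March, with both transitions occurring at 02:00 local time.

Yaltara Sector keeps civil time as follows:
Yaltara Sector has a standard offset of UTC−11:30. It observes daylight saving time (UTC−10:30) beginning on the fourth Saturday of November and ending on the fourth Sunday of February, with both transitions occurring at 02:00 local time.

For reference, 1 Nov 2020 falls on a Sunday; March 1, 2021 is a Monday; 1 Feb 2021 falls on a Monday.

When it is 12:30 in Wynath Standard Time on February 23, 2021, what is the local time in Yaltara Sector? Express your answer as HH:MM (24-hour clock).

07:00

1 November 2020 is a Sunday, so the first Monday is November 2.
1 March 2021 is a Monday, so the first Sunday is March 7.
February 23, 2021 lies within the daylight-saving period (2 November 2020 – 7 March 2021), so Wynath Standard Time is on daylight time, UTC−05:00.
12:30 Wynath Standard Time + 5h = 17:30 UTC.
1 November 2020 is a Sunday, so the first Saturday is November 7 and the fourth is November 28.
1 February 2021 is a Monday, so the first Sunday is February 7 and the fourth is February 28.
At the standard offset (UTC−11:30), 17:30 UTC − 11h30m = 06:00 Yaltara Sector standard time.
The standard-time date in Yaltara Sector, February 23, 2021, lies within the daylight-saving period (28 November 2020 – 28 February 2021), so Yaltara Sector is on daylight time, UTC−10:30.
17:30 UTC − 10h30m = 07:00 Yaltara Sector.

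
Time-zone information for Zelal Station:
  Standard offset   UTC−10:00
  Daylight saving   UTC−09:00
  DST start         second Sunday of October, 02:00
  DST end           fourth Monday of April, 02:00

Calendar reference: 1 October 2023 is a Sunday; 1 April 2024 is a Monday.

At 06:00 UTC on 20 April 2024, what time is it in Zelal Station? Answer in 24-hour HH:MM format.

1 October 2023 is a Sunday, so the first Sunday is October 1 and the second is October 8.
1 April 2024 is a Monday, so the first Monday is April 1 and the fourth is April 22.
At the standard offset (UTC−10:00), 06:00 UTC − 10h = 20:00 Zelal Station standard time (rolling into the previous day, 19 April 2024).
The standard-time date in Zelal Station, 19 April 2024, falls between 8 October 2023 and 22 April 2024, so daylight saving is in effect and Zelal Station is at UTC−09:00.
06:00 UTC − 9h = 21:00 local (rolling into the previous day, 19 April 2024).

21:00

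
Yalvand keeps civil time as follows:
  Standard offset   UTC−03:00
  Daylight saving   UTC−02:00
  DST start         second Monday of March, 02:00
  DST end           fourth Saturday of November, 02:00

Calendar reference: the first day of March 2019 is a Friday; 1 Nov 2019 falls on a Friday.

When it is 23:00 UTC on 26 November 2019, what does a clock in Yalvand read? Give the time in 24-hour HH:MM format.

20:00

1 March 2019 is a Friday, so the first Monday is March 4 and the second is March 11.
1 November 2019 is a Friday, so the first Saturday is November 2 and the fourth is November 23.
At the standard offset (UTC−03:00), 23:00 UTC − 3h = 20:00 Yalvand standard time.
The standard-time date in Yalvand, 26 November 2019, is outside the daylight-saving period (11 March – 23 November), so Yalvand is on standard time, UTC−03:00.
23:00 UTC − 3h = 20:00 local.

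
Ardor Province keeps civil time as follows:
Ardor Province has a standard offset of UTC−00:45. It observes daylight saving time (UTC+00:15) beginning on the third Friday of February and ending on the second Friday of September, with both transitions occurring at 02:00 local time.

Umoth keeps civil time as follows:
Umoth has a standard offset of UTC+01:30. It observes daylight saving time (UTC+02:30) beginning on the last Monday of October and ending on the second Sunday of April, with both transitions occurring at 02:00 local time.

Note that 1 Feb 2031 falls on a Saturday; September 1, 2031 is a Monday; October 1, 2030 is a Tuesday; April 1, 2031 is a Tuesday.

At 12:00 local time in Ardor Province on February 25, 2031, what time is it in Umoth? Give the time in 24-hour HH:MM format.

1 February 2031 is a Saturday, so the first Friday is February 7 and the third is February 21.
1 September 2031 is a Monday, so the first Friday is September 5 and the second is September 12.
February 25, 2031 falls between 21 February and 12 September, so daylight saving is in effect and Ardor Province is at UTC+00:15.
12:00 Ardor Province − 0h15m = 11:45 UTC.
1 October 2030 is a Tuesday, so Mondays fall on 7, 14, 21, 28; the last is October 28.
1 April 2031 is a Tuesday, so the first Sunday is April 6 and the second is April 13.
At the standard offset (UTC+01:30), 11:45 UTC + 1h30m = 13:15 Umoth standard time.
Daylight saving runs 28 October 2030 – 13 April 2031; the standard-time date in Umoth, February 25, 2031, is inside that window, so Umoth is at UTC+02:30.
11:45 UTC + 2h30m = 14:15 Umoth.

14:15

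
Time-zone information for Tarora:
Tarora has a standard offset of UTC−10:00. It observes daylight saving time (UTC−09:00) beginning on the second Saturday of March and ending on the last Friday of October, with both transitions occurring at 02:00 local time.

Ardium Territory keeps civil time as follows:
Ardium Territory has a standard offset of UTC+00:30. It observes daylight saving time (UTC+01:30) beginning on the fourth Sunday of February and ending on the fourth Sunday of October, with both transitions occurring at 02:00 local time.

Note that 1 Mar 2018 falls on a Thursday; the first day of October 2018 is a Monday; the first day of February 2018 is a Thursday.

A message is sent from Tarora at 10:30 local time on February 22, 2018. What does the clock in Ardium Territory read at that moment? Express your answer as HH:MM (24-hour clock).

21:00

1 March 2018 is a Thursday, so the first Saturday is March 3 and the second is March 10.
1 October 2018 is a Monday, so Fridays fall on 5, 12, 19, 26; the last is October 26.
Daylight saving runs 10 March – 26 October; February 22, 2018 is outside that window, so Tarora is on standard time at UTC−10:00.
10:30 Tarora + 10h = 20:30 UTC.
1 February 2018 is a Thursday, so the first Sunday is February 4 and the fourth is February 25.
1 October 2018 is a Monday, so the first Sunday is October 7 and the fourth is October 28.
At the standard offset (UTC+00:30), 20:30 UTC + 0h30m = 21:00 Ardium Territory standard time.
Daylight saving runs 25 February – 28 October; the standard-time date in Ardium Territory, February 22, 2018, is outside that window, so Ardium Territory is on standard time at UTC+00:30.
20:30 UTC + 0h30m = 21:00 Ardium Territory.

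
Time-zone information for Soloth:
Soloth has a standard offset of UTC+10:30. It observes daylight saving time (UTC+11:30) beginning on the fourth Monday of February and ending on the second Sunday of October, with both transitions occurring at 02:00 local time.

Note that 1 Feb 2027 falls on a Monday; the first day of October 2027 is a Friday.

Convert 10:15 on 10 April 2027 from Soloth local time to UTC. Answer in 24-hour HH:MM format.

1 February 2027 is a Monday, so the first Monday is February 1 and the fourth is February 22.
1 October 2027 is a Friday, so the first Sunday is October 3 and the second is October 10.
10 April 2027 falls between 22 February and 10 October, so daylight saving is in effect and Soloth is at UTC+11:30.
10:15 local − 11h30m = 22:45 UTC (rolling into the previous day, 9 April 2027).

22:45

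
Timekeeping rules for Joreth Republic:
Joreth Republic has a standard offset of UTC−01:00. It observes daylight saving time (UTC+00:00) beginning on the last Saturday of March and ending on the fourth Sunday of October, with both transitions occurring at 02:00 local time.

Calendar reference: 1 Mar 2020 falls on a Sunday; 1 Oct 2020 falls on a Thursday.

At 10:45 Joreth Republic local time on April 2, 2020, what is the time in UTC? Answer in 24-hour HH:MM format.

1 March 2020 is a Sunday, so Saturdays fall on 7, 14, 21, 28; the last is March 28.
1 October 2020 is a Thursday, so the first Sunday is October 4 and the fourth is October 25.
Daylight saving runs 28 March – 25 October; April 2, 2020 is inside that window, so Joreth Republic is at UTC+00:00.
10:45 local − 0h = 10:45 UTC.

10:45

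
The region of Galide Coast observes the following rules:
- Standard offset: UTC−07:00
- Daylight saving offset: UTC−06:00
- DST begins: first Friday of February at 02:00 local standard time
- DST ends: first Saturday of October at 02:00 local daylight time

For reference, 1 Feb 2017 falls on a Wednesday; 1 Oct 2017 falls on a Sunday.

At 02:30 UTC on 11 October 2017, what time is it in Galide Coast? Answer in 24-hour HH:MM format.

19:30

1 February 2017 is a Wednesday, so the first Friday is February 3.
1 October 2017 is a Sunday, so the first Saturday is October 7.
At the standard offset (UTC−07:00), 02:30 UTC − 7h = 19:30 Galide Coast standard time (rolling into the previous day, 10 October 2017).
Daylight saving runs 3 February – 7 October; the standard-time date in Galide Coast, 10 October 2017, is outside that window, so Galide Coast is on standard time at UTC−07:00.
02:30 UTC − 7h = 19:30 local (rolling into the previous day, 10 October 2017).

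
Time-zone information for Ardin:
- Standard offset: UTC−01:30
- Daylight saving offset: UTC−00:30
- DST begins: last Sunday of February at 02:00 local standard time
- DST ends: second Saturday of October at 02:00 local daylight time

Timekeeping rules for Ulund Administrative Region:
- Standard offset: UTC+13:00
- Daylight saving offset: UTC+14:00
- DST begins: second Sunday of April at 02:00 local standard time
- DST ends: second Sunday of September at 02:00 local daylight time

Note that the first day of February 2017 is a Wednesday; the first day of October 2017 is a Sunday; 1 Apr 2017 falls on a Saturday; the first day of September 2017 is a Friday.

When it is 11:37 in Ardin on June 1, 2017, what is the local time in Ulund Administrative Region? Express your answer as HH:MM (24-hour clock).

1 February 2017 is a Wednesday, so Sundays fall on 5, 12, 19, 26; the last is February 26.
1 October 2017 is a Sunday, so the first Saturday is October 7 and the second is October 14.
June 1, 2017 lies within the daylight-saving period (26 February – 14 October), so Ardin is on daylight time, UTC−00:30.
11:37 Ardin + 0h30m = 12:07 UTC.
1 April 2017 is a Saturday, so the first Sunday is April 2 and the second is April 9.
1 September 2017 is a Friday, so the first Sunday is September 3 and the second is September 10.
At the standard offset (UTC+13:00), 12:07 UTC + 13h = 01:07 Ulund Administrative Region standard time (rolling into the next day, 2 June 2017).
The standard-time date in Ulund Administrative Region, June 2, 2017, lies within the daylight-saving period (9 April – 10 September), so Ulund Administrative Region is on daylight time, UTC+14:00.
12:07 UTC + 14h = 02:07 Ulund Administrative Region (rolling into the next day, 2 June 2017).

02:07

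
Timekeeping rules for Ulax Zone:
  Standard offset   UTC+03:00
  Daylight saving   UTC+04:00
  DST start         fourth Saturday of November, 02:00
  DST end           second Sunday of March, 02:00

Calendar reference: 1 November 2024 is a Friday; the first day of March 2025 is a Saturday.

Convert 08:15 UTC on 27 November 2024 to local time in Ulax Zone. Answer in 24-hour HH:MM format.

1 November 2024 is a Friday, so the first Saturday is November 2 and the fourth is November 23.
1 March 2025 is a Saturday, so the first Sunday is March 2 and the second is March 9.
At the standard offset (UTC+03:00), 08:15 UTC + 3h = 11:15 Ulax Zone standard time.
The standard-time date in Ulax Zone, 27 November 2024, falls between 23 November 2024 and 9 March 2025, so daylight saving is in effect and Ulax Zone is at UTC+04:00.
08:15 UTC + 4h = 12:15 local.

12:15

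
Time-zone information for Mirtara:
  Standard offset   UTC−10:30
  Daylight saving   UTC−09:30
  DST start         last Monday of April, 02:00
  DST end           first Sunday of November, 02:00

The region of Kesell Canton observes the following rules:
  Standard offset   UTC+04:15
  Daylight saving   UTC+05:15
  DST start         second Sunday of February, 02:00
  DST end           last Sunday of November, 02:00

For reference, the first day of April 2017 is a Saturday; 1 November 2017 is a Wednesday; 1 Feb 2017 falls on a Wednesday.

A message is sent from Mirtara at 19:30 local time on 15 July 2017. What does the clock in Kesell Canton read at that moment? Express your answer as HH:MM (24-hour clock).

1 April 2017 is a Saturday, so Mondays fall on 3, 10, 17, 24; the last is April 24.
1 November 2017 is a Wednesday, so the first Sunday is November 5.
Daylight saving runs 24 April – 5 November; 15 July 2017 is inside that window, so Mirtara is at UTC−09:30.
19:30 Mirtara + 9h30m = 05:00 UTC (rolling into the next day, 16 July 2017).
1 February 2017 is a Wednesday, so the first Sunday is February 5 and the second is February 12.
1 November 2017 is a Wednesday, so Sundays fall on 5, 12, 19, 26; the last is November 26.
At the standard offset (UTC+04:15), 05:00 UTC + 4h15m = 09:15 Kesell Canton standard time.
The standard-time date in Kesell Canton, 16 July 2017, falls between 12 February and 26 November, so daylight saving is in effect and Kesell Canton is at UTC+05:15.
05:00 UTC + 5h15m = 10:15 Kesell Canton.

10:15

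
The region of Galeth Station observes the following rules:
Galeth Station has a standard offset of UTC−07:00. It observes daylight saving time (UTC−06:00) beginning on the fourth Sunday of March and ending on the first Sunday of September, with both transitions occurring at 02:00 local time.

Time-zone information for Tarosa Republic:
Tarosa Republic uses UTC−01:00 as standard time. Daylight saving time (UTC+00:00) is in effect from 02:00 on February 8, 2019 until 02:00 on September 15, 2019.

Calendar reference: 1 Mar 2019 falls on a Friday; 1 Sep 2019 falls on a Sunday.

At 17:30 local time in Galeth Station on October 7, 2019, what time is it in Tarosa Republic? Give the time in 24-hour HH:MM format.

1 March 2019 is a Friday, so the first Sunday is March 3 and the fourth is March 24.
1 September 2019 is a Sunday, so the first Sunday is September 1.
October 7, 2019 is outside the daylight-saving period (24 March – 1 September), so Galeth Station is on standard time, UTC−07:00.
17:30 Galeth Station + 7h = 00:30 UTC (rolling into the next day, 8 October 2019).
At the standard offset (UTC−01:00), 00:30 UTC − 1h = 23:30 Tarosa Republic standard time (rolling into the previous day, 7 October 2019).
Daylight saving runs 8 February – 15 September; the standard-time date in Tarosa Republic, October 7, 2019, is outside that window, so Tarosa Republic is on standard time at UTC−01:00.
00:30 UTC − 1h = 23:30 Tarosa Republic (rolling into the previous day, 7 October 2019).

23:30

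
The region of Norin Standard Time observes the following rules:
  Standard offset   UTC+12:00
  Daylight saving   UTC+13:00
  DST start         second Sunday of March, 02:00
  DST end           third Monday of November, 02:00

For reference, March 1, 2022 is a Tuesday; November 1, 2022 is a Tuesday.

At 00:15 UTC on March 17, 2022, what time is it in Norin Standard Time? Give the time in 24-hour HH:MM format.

1 March 2022 is a Tuesday, so the first Sunday is March 6 and the second is March 13.
1 November 2022 is a Tuesday, so the first Monday is November 7 and the third is November 21.
At the standard offset (UTC+12:00), 00:15 UTC + 12h = 12:15 Norin Standard Time standard time.
The standard-time date in Norin Standard Time, March 17, 2022, lies within the daylight-saving period (13 March – 21 November), so Norin Standard Time is on daylight time, UTC+13:00.
00:15 UTC + 13h = 13:15 local.

13:15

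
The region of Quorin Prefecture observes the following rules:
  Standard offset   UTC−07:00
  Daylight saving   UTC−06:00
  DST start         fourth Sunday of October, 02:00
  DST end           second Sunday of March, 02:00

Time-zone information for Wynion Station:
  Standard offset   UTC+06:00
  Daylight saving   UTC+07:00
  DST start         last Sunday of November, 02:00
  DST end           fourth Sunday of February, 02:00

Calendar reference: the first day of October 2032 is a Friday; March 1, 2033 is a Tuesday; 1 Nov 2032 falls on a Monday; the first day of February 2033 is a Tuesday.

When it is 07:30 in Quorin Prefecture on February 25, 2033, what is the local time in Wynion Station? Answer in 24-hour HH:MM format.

20:30

1 October 2032 is a Friday, so the first Sunday is October 3 and the fourth is October 24.
1 March 2033 is a Tuesday, so the first Sunday is March 6 and the second is March 13.
Daylight saving runs 24 October 2032 – 13 March 2033; February 25, 2033 is inside that window, so Quorin Prefecture is at UTC−06:00.
07:30 Quorin Prefecture + 6h = 13:30 UTC.
1 November 2032 is a Monday, so Sundays fall on 7, 14, 21, 28; the last is November 28.
1 February 2033 is a Tuesday, so the first Sunday is February 6 and the fourth is February 27.
At the standard offset (UTC+06:00), 13:30 UTC + 6h = 19:30 Wynion Station standard time.
The standard-time date in Wynion Station, February 25, 2033, lies within the daylight-saving period (28 November 2032 – 27 February 2033), so Wynion Station is on daylight time, UTC+07:00.
13:30 UTC + 7h = 20:30 Wynion Station.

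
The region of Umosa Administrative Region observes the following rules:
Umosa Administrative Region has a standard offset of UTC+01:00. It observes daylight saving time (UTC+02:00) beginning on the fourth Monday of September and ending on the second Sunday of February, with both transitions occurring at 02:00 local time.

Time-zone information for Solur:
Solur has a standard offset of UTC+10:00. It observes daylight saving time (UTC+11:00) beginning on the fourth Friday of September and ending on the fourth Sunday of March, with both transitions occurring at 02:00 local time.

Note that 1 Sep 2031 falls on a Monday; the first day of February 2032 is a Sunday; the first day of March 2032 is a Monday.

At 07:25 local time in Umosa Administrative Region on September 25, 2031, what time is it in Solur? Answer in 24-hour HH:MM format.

15:25

1 September 2031 is a Monday, so the first Monday is September 1 and the fourth is September 22.
1 February 2032 is a Sunday, so the first Sunday is February 1 and the second is February 8.
September 25, 2031 lies within the daylight-saving period (22 September 2031 – 8 February 2032), so Umosa Administrative Region is on daylight time, UTC+02:00.
07:25 Umosa Administrative Region − 2h = 05:25 UTC.
1 September 2031 is a Monday, so the first Friday is September 5 and the fourth is September 26.
1 March 2032 is a Monday, so the first Sunday is March 7 and the fourth is March 28.
At the standard offset (UTC+10:00), 05:25 UTC + 10h = 15:25 Solur standard time.
Daylight saving runs 26 September 2031 – 28 March 2032; the standard-time date in Solur, September 25, 2031, is outside that window, so Solur is on standard time at UTC+10:00.
05:25 UTC + 10h = 15:25 Solur.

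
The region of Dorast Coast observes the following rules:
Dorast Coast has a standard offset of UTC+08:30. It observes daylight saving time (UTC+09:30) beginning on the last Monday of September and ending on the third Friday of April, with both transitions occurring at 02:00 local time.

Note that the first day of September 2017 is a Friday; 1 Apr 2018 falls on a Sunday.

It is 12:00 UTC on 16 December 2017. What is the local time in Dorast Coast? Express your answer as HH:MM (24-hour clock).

1 September 2017 is a Friday, so Mondays fall on 4, 11, 18, 25; the last is September 25.
1 April 2018 is a Sunday, so the first Friday is April 6 and the third is April 20.
At the standard offset (UTC+08:30), 12:00 UTC + 8h30m = 20:30 Dorast Coast standard time.
The standard-time date in Dorast Coast, 16 December 2017, falls between 25 September 2017 and 20 April 2018, so daylight saving is in effect and Dorast Coast is at UTC+09:30.
12:00 UTC + 9h30m = 21:30 local.

21:30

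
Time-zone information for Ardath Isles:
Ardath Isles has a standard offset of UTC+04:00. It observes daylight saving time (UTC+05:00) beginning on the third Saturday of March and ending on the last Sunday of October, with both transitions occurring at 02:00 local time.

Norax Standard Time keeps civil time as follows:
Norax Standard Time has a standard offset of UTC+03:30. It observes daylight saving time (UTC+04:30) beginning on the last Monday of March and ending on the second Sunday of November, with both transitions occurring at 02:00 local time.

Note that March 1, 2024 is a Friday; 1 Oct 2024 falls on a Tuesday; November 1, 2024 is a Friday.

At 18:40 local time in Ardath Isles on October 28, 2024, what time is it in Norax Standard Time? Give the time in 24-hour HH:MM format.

19:10

1 March 2024 is a Friday, so the first Saturday is March 2 and the third is March 16.
1 October 2024 is a Tuesday, so Sundays fall on 6, 13, 20, 27; the last is October 27.
October 28, 2024 is outside the daylight-saving period (16 March – 27 October), so Ardath Isles is on standard time, UTC+04:00.
18:40 Ardath Isles − 4h = 14:40 UTC.
1 March 2024 is a Friday, so Mondays fall on 4, 11, 18, 25; the last is March 25.
1 November 2024 is a Friday, so the first Sunday is November 3 and the second is November 10.
At the standard offset (UTC+03:30), 14:40 UTC + 3h30m = 18:10 Norax Standard Time standard time.
The standard-time date in Norax Standard Time, October 28, 2024, lies within the daylight-saving period (25 March – 10 November), so Norax Standard Time is on daylight time, UTC+04:30.
14:40 UTC + 4h30m = 19:10 Norax Standard Time.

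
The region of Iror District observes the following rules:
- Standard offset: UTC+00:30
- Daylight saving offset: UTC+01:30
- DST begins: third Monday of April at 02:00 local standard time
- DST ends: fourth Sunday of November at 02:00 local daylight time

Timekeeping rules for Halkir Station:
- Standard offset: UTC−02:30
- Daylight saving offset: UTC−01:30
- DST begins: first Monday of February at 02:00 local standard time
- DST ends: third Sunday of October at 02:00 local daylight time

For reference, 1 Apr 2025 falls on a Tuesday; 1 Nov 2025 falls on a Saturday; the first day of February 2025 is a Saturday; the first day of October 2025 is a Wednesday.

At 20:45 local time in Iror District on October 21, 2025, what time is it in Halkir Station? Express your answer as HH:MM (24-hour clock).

1 April 2025 is a Tuesday, so the first Monday is April 7 and the third is April 21.
1 November 2025 is a Saturday, so the first Sunday is November 2 and the fourth is November 23.
Daylight saving runs 21 April – 23 November; October 21, 2025 is inside that window, so Iror District is at UTC+01:30.
20:45 Iror District − 1h30m = 19:15 UTC.
1 February 2025 is a Saturday, so the first Monday is February 3.
1 October 2025 is a Wednesday, so the first Sunday is October 5 and the third is October 19.
At the standard offset (UTC−02:30), 19:15 UTC − 2h30m = 16:45 Halkir Station standard time.
The standard-time date in Halkir Station, October 21, 2025, does not fall between 3 February and 19 October, so daylight saving is not in effect and Halkir Station is at UTC−02:30.
19:15 UTC − 2h30m = 16:45 Halkir Station.

16:45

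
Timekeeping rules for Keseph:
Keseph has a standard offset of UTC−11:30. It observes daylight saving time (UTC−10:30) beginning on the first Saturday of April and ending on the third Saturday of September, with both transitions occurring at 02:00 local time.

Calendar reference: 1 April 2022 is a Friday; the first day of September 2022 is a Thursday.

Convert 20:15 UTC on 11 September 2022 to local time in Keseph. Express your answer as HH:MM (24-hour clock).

1 April 2022 is a Friday, so the first Saturday is April 2.
1 September 2022 is a Thursday, so the first Saturday is September 3 and the third is September 17.
At the standard offset (UTC−11:30), 20:15 UTC − 11h30m = 08:45 Keseph standard time.
Daylight saving runs 2 April – 17 September; the standard-time date in Keseph, 11 September 2022, is inside that window, so Keseph is at UTC−10:30.
20:15 UTC − 10h30m = 09:45 local.

09:45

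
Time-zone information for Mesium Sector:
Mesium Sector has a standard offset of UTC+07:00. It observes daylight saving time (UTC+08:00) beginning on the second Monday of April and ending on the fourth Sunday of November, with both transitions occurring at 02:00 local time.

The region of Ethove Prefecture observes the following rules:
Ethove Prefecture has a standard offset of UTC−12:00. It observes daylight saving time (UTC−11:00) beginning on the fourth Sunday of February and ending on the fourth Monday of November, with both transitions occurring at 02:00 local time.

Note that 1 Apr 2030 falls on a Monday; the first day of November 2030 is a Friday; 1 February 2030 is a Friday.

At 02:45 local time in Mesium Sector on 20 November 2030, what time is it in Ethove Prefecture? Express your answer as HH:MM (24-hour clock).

07:45

1 April 2030 is a Monday, so the first Monday is April 1 and the second is April 8.
1 November 2030 is a Friday, so the first Sunday is November 3 and the fourth is November 24.
20 November 2030 lies within the daylight-saving period (8 April – 24 November), so Mesium Sector is on daylight time, UTC+08:00.
02:45 Mesium Sector − 8h = 18:45 UTC (rolling into the previous day, 19 November 2030).
1 February 2030 is a Friday, so the first Sunday is February 3 and the fourth is February 24.
1 November 2030 is a Friday, so the first Monday is November 4 and the fourth is November 25.
At the standard offset (UTC−12:00), 18:45 UTC − 12h = 06:45 Ethove Prefecture standard time.
The standard-time date in Ethove Prefecture, 19 November 2030, lies within the daylight-saving period (24 February – 25 November), so Ethove Prefecture is on daylight time, UTC−11:00.
18:45 UTC − 11h = 07:45 Ethove Prefecture.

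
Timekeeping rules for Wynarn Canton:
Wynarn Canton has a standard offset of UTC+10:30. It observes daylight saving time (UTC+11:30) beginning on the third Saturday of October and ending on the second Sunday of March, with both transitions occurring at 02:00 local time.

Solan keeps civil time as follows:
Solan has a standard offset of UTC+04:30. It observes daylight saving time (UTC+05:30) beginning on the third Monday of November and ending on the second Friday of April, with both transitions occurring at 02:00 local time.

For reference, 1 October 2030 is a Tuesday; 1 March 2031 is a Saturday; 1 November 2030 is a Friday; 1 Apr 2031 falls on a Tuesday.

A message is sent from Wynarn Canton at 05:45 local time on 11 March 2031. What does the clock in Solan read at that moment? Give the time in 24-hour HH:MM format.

00:45

1 October 2030 is a Tuesday, so the first Saturday is October 5 and the third is October 19.
1 March 2031 is a Saturday, so the first Sunday is March 2 and the second is March 9.
Daylight saving runs 19 October 2030 – 9 March 2031; 11 March 2031 is outside that window, so Wynarn Canton is on standard time at UTC+10:30.
05:45 Wynarn Canton − 10h30m = 19:15 UTC (rolling into the previous day, 10 March 2031).
1 November 2030 is a Friday, so the first Monday is November 4 and the third is November 18.
1 April 2031 is a Tuesday, so the first Friday is April 4 and the second is April 11.
At the standard offset (UTC+04:30), 19:15 UTC + 4h30m = 23:45 Solan standard time.
The standard-time date in Solan, 10 March 2031, falls between 18 November 2030 and 11 April 2031, so daylight saving is in effect and Solan is at UTC+05:30.
19:15 UTC + 5h30m = 00:45 Solan (rolling into the next day, 11 March 2031).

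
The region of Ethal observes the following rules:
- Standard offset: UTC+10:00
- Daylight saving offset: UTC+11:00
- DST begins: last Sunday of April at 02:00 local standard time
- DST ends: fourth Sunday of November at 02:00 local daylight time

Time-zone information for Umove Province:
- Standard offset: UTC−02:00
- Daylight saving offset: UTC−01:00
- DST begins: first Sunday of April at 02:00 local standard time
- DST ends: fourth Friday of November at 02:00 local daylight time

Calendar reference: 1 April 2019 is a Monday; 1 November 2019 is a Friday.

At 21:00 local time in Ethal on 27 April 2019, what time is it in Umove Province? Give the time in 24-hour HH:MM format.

1 April 2019 is a Monday, so Sundays fall on 7, 14, 21, 28; the last is April 28.
1 November 2019 is a Friday, so the first Sunday is November 3 and the fourth is November 24.
Daylight saving runs 28 April – 24 November; 27 April 2019 is outside that window, so Ethal is on standard time at UTC+10:00.
21:00 Ethal − 10h = 11:00 UTC.
1 April 2019 is a Monday, so the first Sunday is April 7.
1 November 2019 is a Friday, so the first Friday is November 1 and the fourth is November 22.
At the standard offset (UTC−02:00), 11:00 UTC − 2h = 09:00 Umove Province standard time.
The standard-time date in Umove Province, 27 April 2019, lies within the daylight-saving period (7 April – 22 November), so Umove Province is on daylight time, UTC−01:00.
11:00 UTC − 1h = 10:00 Umove Province.

10:00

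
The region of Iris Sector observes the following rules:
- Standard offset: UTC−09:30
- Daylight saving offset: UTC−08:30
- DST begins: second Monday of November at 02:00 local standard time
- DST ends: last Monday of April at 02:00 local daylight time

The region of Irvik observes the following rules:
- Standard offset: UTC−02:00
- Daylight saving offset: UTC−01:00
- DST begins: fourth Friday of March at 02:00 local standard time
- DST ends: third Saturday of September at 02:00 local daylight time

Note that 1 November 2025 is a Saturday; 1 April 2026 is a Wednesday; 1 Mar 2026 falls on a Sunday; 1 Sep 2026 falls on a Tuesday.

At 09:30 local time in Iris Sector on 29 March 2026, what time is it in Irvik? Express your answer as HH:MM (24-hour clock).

1 November 2025 is a Saturday, so the first Monday is November 3 and the second is November 10.
1 April 2026 is a Wednesday, so Mondays fall on 6, 13, 20, 27; the last is April 27.
Daylight saving runs 10 November 2025 – 27 April 2026; 29 March 2026 is inside that window, so Iris Sector is at UTC−08:30.
09:30 Iris Sector + 8h30m = 18:00 UTC.
1 March 2026 is a Sunday, so the first Friday is March 6 and the fourth is March 27.
1 September 2026 is a Tuesday, so the first Saturday is September 5 and the third is September 19.
At the standard offset (UTC−02:00), 18:00 UTC − 2h = 16:00 Irvik standard time.
The standard-time date in Irvik, 29 March 2026, falls between 27 March and 19 September, so daylight saving is in effect and Irvik is at UTC−01:00.
18:00 UTC − 1h = 17:00 Irvik.

17:00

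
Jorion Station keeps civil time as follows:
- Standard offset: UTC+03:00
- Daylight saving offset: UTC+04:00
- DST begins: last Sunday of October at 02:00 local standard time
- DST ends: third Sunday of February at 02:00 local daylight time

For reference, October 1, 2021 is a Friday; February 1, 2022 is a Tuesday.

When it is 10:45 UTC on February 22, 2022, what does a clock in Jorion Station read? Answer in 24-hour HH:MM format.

1 October 2021 is a Friday, so Sundays fall on 3, 10, 17, 24, 31; the last is October 31.
1 February 2022 is a Tuesday, so the first Sunday is February 6 and the third is February 20.
At the standard offset (UTC+03:00), 10:45 UTC + 3h = 13:45 Jorion Station standard time.
The standard-time date in Jorion Station, February 22, 2022, is outside the daylight-saving period (31 October 2021 – 20 February 2022), so Jorion Station is on standard time, UTC+03:00.
10:45 UTC + 3h = 13:45 local.

13:45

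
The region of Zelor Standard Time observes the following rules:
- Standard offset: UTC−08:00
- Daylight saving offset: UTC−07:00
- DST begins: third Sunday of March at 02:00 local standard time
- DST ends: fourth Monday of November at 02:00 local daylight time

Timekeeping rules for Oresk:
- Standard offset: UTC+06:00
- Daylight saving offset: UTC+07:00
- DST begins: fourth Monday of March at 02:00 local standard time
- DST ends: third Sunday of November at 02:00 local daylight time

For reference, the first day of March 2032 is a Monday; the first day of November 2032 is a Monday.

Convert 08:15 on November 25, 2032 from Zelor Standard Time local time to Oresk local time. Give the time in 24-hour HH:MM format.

22:15

1 March 2032 is a Monday, so the first Sunday is March 7 and the third is March 21.
1 November 2032 is a Monday, so the first Monday is November 1 and the fourth is November 22.
November 25, 2032 does not fall between 21 March and 22 November, so daylight saving is not in effect and Zelor Standard Time is at UTC−08:00.
08:15 Zelor Standard Time + 8h = 16:15 UTC.
1 March 2032 is a Monday, so the first Monday is March 1 and the fourth is March 22.
1 November 2032 is a Monday, so the first Sunday is November 7 and the third is November 21.
At the standard offset (UTC+06:00), 16:15 UTC + 6h = 22:15 Oresk standard time.
The standard-time date in Oresk, November 25, 2032, is outside the daylight-saving period (22 March – 21 November), so Oresk is on standard time, UTC+06:00.
16:15 UTC + 6h = 22:15 Oresk.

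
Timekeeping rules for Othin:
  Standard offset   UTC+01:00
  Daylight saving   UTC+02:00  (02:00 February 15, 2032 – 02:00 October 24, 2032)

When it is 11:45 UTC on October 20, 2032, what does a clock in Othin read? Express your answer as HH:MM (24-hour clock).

13:45

At the standard offset (UTC+01:00), 11:45 UTC + 1h = 12:45 Othin standard time.
Daylight saving runs 15 February – 24 October; the standard-time date in Othin, October 20, 2032, is inside that window, so Othin is at UTC+02:00.
11:45 UTC + 2h = 13:45 local.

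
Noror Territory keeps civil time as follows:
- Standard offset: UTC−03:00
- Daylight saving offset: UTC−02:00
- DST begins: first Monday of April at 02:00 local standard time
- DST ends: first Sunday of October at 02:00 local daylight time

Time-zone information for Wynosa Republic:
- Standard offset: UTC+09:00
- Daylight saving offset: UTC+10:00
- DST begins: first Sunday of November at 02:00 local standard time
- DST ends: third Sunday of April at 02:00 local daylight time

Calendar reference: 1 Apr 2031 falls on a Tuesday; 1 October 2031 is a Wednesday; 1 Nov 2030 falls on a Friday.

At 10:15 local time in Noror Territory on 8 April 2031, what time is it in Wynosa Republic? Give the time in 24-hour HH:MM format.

1 April 2031 is a Tuesday, so the first Monday is April 7.
1 October 2031 is a Wednesday, so the first Sunday is October 5.
8 April 2031 falls between 7 April and 5 October, so daylight saving is in effect and Noror Territory is at UTC−02:00.
10:15 Noror Territory + 2h = 12:15 UTC.
1 November 2030 is a Friday, so the first Sunday is November 3.
1 April 2031 is a Tuesday, so the first Sunday is April 6 and the third is April 20.
At the standard offset (UTC+09:00), 12:15 UTC + 9h = 21:15 Wynosa Republic standard time.
The standard-time date in Wynosa Republic, 8 April 2031, falls between 3 November 2030 and 20 April 2031, so daylight saving is in effect and Wynosa Republic is at UTC+10:00.
12:15 UTC + 10h = 22:15 Wynosa Republic.

22:15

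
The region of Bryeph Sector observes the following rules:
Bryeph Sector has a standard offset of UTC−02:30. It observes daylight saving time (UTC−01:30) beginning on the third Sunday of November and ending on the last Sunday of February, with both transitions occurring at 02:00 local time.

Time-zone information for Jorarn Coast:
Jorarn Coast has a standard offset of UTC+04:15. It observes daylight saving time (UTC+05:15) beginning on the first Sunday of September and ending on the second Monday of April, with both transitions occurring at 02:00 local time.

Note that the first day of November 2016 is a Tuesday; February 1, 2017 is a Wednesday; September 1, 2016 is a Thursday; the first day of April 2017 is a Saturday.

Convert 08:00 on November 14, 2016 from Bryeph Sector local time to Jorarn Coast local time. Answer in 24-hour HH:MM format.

15:45

1 November 2016 is a Tuesday, so the first Sunday is November 6 and the third is November 20.
1 February 2017 is a Wednesday, so Sundays fall on 5, 12, 19, 26; the last is February 26.
November 14, 2016 does not fall between 20 November 2016 and 26 February 2017, so daylight saving is not in effect and Bryeph Sector is at UTC−02:30.
08:00 Bryeph Sector + 2h30m = 10:30 UTC.
1 September 2016 is a Thursday, so the first Sunday is September 4.
1 April 2017 is a Saturday, so the first Monday is April 3 and the second is April 10.
At the standard offset (UTC+04:15), 10:30 UTC + 4h15m = 14:45 Jorarn Coast standard time.
The standard-time date in Jorarn Coast, November 14, 2016, falls between 4 September 2016 and 10 April 2017, so daylight saving is in effect and Jorarn Coast is at UTC+05:15.
10:30 UTC + 5h15m = 15:45 Jorarn Coast.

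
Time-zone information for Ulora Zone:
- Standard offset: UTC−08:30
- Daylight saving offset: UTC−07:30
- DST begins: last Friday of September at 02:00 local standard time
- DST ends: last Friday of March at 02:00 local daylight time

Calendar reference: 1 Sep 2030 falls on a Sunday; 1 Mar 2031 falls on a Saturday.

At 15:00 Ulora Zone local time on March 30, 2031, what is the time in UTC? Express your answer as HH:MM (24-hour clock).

23:30

1 September 2030 is a Sunday, so Fridays fall on 6, 13, 20, 27; the last is September 27.
1 March 2031 is a Saturday, so Fridays fall on 7, 14, 21, 28; the last is March 28.
Daylight saving runs 27 September 2030 – 28 March 2031; March 30, 2031 is outside that window, so Ulora Zone is on standard time at UTC−08:30.
15:00 local + 8h30m = 23:30 UTC.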